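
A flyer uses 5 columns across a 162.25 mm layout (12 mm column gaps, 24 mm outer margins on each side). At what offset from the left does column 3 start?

Take off 48 mm of margins, leaving 114.25 mm.
Subtracting 4 column gaps of 12 leaves 66.25 for 5 columns, so c = 13.25 mm.
Each column+gutter stride is 25.25 mm; 2 of them past the 24 mm margin is 24 + 50.5 = 74.5 mm.

74.5 mm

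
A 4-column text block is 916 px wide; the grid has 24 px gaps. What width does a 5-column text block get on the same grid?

1151 px

4c + 3·24 = 916 → 4c = 844 → c = 211 px.
Span of 5: 5·211 + 4·24 = 1055 + 96 = 1151 px.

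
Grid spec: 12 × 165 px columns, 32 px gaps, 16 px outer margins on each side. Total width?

Adding margins, columns and gutters: 32 + 1980 + 352 = 2364 px.

2364 px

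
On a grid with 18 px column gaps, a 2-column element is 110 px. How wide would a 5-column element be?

302 px

2 columns + 1 column gap: 2c + 1·18 = 110.
2c = 110 − 18 = 92, so c = 46 px.
5 columns plus 4 column gaps: 230 + 72 = 302 px.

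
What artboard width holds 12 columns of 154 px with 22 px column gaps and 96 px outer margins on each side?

Adding margins, columns and gutters: 192 + 1848 + 242 = 2282 px.

2282 px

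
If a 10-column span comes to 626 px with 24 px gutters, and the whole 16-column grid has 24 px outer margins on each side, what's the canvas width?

1064 px

10c + 9·24 = 626 → 10c = 410 → c = 41 px.
Adding margins, columns and gutters: 48 + 656 + 360 = 1064 px.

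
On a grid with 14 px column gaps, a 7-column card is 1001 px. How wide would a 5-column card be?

711 px

7 columns + 6 column gaps: 7c + 6·14 = 1001.
7c = 1001 − 84 = 917, so c = 131 px.
5-column span = 5·131 + 4·14 = 711 px.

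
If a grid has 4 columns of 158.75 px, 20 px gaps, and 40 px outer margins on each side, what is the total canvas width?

Total width: 2·40 + 4·158.75 + 3·20 = 775 px.

775 px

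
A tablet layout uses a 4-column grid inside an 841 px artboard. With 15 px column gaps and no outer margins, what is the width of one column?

841 − 3·15 = 796; ÷4 gives c = 199 px.

199 px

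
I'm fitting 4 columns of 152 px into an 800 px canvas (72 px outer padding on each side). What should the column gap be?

16 px

Inside the margins: 800 − 144 = 656 px.
4 columns take 4·152 = 608 px; remaining 48 splits into 3 column gaps.
g = 48 / 3 = 16 px.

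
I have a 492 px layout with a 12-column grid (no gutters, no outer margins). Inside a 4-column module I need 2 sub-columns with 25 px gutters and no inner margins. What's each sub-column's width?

492 / 12 = 41 px per column.
With no gutters, 4 columns span 4·41 = 164 px.
Subtracting 1 gutter of 25 leaves 139 for 2 columns, so d = 69.5 px.

69.5 px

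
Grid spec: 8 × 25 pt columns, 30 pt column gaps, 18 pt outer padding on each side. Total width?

Total width: 2·18 + 8·25 + 7·30 = 446 pt.

446 pt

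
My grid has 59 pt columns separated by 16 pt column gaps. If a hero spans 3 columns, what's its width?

Span of 3: 3·59 + 2·16 = 177 + 32 = 209 pt.

209 pt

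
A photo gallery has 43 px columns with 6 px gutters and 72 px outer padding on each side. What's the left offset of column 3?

Each column+gutter stride is 49 px; 2 of them past the 72 px margin is 72 + 98 = 170 px.

170 px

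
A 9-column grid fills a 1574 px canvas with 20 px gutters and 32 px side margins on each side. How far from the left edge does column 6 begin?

Inside the margins: 1574 − 64 = 1510 px.
1510 − 8·20 = 1350; ÷9 gives c = 150 px.
Column 6 starts at margin + 5·(column + gutter) = 32 + 5·170 = 882 px.

882 px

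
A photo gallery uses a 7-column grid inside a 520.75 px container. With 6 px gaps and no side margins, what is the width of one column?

7c + 6·6 = 520.75 → 7c = 484.75 → c = 69.25 px.

69.25 px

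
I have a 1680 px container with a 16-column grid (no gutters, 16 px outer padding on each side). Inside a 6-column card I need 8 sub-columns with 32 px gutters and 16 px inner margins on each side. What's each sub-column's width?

45.25 px

Inside the margins: 1680 − 32 = 1648 px.
With no gutters, each column is 1648/16 = 103 px.
With no gutters, 6 columns span 6·103 = 618 px.
Inner content = 618 − 2·16 = 586 px.
8 columns + 7 gutters: 8d + 7·32 = 586.
8d = 586 − 224 = 362, so d = 45.25 px.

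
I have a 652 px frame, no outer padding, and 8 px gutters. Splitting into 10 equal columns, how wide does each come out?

58 px

652 − 9·8 = 580; ÷10 gives c = 58 px.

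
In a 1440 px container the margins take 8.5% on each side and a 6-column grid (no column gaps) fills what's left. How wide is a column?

Margins: 8.5% × 1440 = 122.4 px each, so content = 1440 − 244.8 = 1195.2 px.
6c = 1195.2 → c = 199.2 px.

199.2 px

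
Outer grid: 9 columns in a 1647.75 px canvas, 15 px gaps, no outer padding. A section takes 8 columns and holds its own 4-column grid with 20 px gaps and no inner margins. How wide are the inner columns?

Subtracting 8 gaps of 15 leaves 1527.75 for 9 columns, so c = 169.75 px.
8 columns plus 7 gaps: 1358 + 105 = 1463 px.
1463 − 3·20 = 1403; ÷4 gives d = 350.75 px.

350.75 px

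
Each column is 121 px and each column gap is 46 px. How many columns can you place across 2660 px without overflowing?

16 columns

16 columns: 16·121 + 15·46 = 2626 px ≤ 2660.
17 columns: 2793 px > 2660. So 16.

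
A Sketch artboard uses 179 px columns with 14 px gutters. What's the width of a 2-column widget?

2 columns plus 1 gutter: 358 + 14 = 372 px.

372 px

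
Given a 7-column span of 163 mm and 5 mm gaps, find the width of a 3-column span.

67 mm

7 columns + 6 gaps: 7c + 6·5 = 163.
7c = 163 − 30 = 133, so c = 19 mm.
3-column span = 3·19 + 2·5 = 67 mm.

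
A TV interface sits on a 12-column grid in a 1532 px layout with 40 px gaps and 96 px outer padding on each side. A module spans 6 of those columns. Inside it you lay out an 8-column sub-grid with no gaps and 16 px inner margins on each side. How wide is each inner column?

Take off 192 px of margins, leaving 1340 px.
1340 − 11·40 = 900; ÷12 gives c = 75 px.
Span of 6: 6·75 + 5·40 = 450 + 200 = 650 px.
Inner content = 650 − 2·16 = 618 px.
8d = 618 → d = 77.25 px.

77.25 px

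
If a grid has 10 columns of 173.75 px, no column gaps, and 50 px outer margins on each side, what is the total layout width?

1837.5 px

Layout = 2·50 + 10·173.75 = 100 + 1737.5 = 1837.5 px.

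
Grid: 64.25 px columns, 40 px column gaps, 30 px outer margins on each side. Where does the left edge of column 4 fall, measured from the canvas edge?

342.75 px

Before column 4: the margin + 3 columns + 3 column gaps.
Offset = 30 + 3·(64.25 + 40) = 30 + 312.75 = 342.75 px.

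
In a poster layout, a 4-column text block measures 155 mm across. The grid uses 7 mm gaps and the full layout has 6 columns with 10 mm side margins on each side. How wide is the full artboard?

256 mm

155 − 3·7 = 134; ÷4 gives c = 33.5 mm.
Adding margins, columns and gutters: 20 + 201 + 35 = 256 mm.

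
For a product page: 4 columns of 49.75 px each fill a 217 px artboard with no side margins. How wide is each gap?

6 px

Columns use 199 px, leaving 18 px across 3 gaps = 6 px each.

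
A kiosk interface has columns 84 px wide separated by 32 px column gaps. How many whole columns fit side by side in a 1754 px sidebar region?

15 columns

Each extra column adds 84 + 32 = 116 px.
(1754 + 32) / 116 = 15.40, so 15 columns fit.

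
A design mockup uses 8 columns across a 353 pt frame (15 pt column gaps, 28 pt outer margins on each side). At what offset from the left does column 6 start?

223 pt

Content = 353 − 2·28 = 297 pt.
297 − 7·15 = 192; ÷8 gives c = 24 pt.
Each column+gutter stride is 39 pt; 5 of them past the 28 pt margin is 28 + 195 = 223 pt.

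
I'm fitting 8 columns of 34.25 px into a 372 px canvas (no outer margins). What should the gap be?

14 px

8·34.25 + 7g = 372 → 7g = 98 → g = 14 px.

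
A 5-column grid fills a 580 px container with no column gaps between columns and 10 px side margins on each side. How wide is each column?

112 px

Content width = 580 − 2·10 = 560 px.
5c = 560 → c = 112 px.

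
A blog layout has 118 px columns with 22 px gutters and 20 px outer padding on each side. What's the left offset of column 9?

Each column+gutter stride is 140 px; 8 of them past the 20 px margin is 20 + 1120 = 1140 px.

1140 px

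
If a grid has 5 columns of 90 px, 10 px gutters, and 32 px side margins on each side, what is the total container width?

Container = 2·32 + 5·90 + 4·10 = 64 + 450 + 40 = 554 px.

554 px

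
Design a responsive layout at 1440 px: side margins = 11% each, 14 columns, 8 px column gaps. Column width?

72.8 px

Margins: 11% × 1440 = 158.4 px each, so content = 1440 − 316.8 = 1123.2 px.
14 columns + 13 column gaps: 14c + 13·8 = 1123.2.
14c = 1123.2 − 104 = 1019.2, so c = 72.8 px.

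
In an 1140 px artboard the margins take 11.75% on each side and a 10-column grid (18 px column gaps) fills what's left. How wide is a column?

71.01 px

Margins: 11.75% × 1140 = 133.95 px each, so content = 1140 − 267.9 = 872.1 px.
10c + 9·18 = 872.1 → 10c = 710.1 → c = 71.01 px.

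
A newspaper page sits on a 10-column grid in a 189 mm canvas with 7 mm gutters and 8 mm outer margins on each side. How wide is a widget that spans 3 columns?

47 mm

Content width = 189 − 2·8 = 173 mm.
Subtracting 9 gutters of 7 leaves 110 for 10 columns, so c = 11 mm.
3-column span = 3·11 + 2·7 = 47 mm.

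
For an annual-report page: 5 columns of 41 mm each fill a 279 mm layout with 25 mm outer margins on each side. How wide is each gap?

Inside the margins: 279 − 50 = 229 mm.
Columns use 205 mm, leaving 24 mm across 4 gaps = 6 mm each.

6 mm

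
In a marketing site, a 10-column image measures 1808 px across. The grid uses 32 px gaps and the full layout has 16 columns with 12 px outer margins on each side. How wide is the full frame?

2936 px

Subtracting 9 gaps of 32 leaves 1520 for 10 columns, so c = 152 px.
Adding margins, columns and gutters: 24 + 2432 + 480 = 2936 px.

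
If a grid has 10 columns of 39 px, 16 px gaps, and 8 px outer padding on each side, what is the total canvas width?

Canvas = 2·8 + 10·39 + 9·16 = 16 + 390 + 144 = 550 px.

550 px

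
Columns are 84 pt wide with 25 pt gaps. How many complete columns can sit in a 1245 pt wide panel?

11 columns

11 columns: 11·84 + 10·25 = 1174 pt ≤ 1245.
12 columns: 1283 pt > 1245. So 11.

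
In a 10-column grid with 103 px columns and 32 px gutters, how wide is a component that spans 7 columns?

7 columns plus 6 gutters: 721 + 192 = 913 px.

913 px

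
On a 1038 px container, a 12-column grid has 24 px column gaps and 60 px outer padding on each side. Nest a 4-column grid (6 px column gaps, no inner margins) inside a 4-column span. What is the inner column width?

68 px

Subtract both margins: 1038 − 2·60 = 918 px.
Subtracting 11 column gaps of 24 leaves 654 for 12 columns, so c = 54.5 px.
4 columns plus 3 column gaps: 218 + 72 = 290 px.
4d + 3·6 = 290 → 4d = 272 → d = 68 px.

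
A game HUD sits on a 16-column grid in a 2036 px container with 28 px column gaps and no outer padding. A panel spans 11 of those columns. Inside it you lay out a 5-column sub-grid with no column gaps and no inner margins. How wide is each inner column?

278.2 px

16 columns + 15 column gaps: 16c + 15·28 = 2036.
16c = 2036 − 420 = 1616, so c = 101 px.
11 columns plus 10 column gaps: 1111 + 280 = 1391 px.
With no column gaps, each column is 1391/5 = 278.2 px.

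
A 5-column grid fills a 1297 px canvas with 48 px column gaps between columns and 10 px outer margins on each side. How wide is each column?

Subtract both margins: 1297 − 2·10 = 1277 px.
5c + 4·48 = 1277 → 5c = 1085 → c = 217 px.

217 px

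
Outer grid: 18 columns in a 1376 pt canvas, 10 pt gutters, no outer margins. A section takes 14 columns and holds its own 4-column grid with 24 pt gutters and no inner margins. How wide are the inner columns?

249 pt

18 columns + 17 gutters: 18c + 17·10 = 1376.
18c = 1376 − 170 = 1206, so c = 67 pt.
14-column span = 14·67 + 13·10 = 1068 pt.
Subtracting 3 gutters of 24 leaves 996 for 4 columns, so d = 249 pt.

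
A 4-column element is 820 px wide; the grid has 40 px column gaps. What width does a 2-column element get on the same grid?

390 px

Subtracting 3 column gaps of 40 leaves 700 for 4 columns, so c = 175 px.
2-column span = 2·175 + 1·40 = 390 px.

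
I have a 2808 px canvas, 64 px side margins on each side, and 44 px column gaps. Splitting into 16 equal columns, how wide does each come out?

126.25 px

Content width = 2808 − 2·64 = 2680 px.
Subtracting 15 column gaps of 44 leaves 2020 for 16 columns, so c = 126.25 px.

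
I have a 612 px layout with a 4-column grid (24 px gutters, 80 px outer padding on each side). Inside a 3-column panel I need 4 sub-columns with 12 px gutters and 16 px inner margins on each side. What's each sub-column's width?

Take off 160 px of margins, leaving 452 px.
452 − 3·24 = 380; ÷4 gives c = 95 px.
3-column span = 3·95 + 2·24 = 333 px.
Inner content = 333 − 2·16 = 301 px.
4 columns + 3 gutters: 4d + 3·12 = 301.
4d = 301 − 36 = 265, so d = 66.25 px.

66.25 px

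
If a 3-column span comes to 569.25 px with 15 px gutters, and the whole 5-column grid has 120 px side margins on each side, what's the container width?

569.25 − 2·15 = 539.25; ÷3 gives c = 179.75 px.
Total width: 2·120 + 5·179.75 + 4·15 = 1198.75 px.

1198.75 px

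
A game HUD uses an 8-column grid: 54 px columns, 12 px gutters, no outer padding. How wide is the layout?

516 px

Layout = 8·54 + 7·12 = 432 + 84 = 516 px.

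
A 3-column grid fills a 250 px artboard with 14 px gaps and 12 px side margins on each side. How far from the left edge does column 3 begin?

172 px

Inside the margins: 250 − 24 = 226 px.
3c + 2·14 = 226 → 3c = 198 → c = 66 px.
Column 3 starts at margin + 2·(column + gutter) = 12 + 2·80 = 172 px.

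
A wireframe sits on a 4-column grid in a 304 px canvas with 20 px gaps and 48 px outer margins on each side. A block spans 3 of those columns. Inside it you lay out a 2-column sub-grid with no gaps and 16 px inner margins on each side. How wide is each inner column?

59.5 px

Subtract both margins: 304 − 2·48 = 208 px.
Subtracting 3 gaps of 20 leaves 148 for 4 columns, so c = 37 px.
3 columns plus 2 gaps: 111 + 40 = 151 px.
Inner content = 151 − 2·16 = 119 px.
With no gaps, each column is 119/2 = 59.5 px.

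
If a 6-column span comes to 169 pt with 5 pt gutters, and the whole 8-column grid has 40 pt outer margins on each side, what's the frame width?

169 − 5·5 = 144; ÷6 gives c = 24 pt.
Adding margins, columns and gutters: 80 + 192 + 35 = 307 pt.

307 pt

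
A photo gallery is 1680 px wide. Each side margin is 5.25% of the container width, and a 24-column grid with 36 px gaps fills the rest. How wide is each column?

28.15 px

Margins: 5.25% × 1680 = 88.2 px each, so content = 1680 − 176.4 = 1503.6 px.
24 columns + 23 gaps: 24c + 23·36 = 1503.6.
24c = 1503.6 − 828 = 675.6, so c = 28.15 px.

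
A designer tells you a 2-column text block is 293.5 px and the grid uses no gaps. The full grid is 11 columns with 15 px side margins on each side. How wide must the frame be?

1644.25 px

With no gaps, each column is 293.5/2 = 146.75 px.
Total width: 2·15 + 11·146.75 = 1644.25 px.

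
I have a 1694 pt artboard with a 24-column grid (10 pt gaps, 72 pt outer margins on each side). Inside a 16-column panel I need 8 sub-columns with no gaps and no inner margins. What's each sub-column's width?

128.75 pt

Subtract both margins: 1694 − 2·72 = 1550 pt.
24c + 23·10 = 1550 → 24c = 1320 → c = 55 pt.
16-column span = 16·55 + 15·10 = 1030 pt.
With no gaps, each column is 1030/8 = 128.75 pt.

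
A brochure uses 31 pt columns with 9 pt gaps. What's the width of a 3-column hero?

111 pt

3-column span = 3·31 + 2·9 = 111 pt.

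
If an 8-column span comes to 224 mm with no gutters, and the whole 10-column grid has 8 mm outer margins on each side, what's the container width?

224 / 8 = 28 mm per column.
Container = 2·8 + 10·28 = 16 + 280 = 296 mm.

296 mm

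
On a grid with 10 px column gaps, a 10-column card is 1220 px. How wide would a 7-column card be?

Subtracting 9 column gaps of 10 leaves 1130 for 10 columns, so c = 113 px.
7-column span = 7·113 + 6·10 = 851 px.

851 px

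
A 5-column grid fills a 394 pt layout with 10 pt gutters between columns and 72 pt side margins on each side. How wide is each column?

42 pt

Subtract both margins: 394 − 2·72 = 250 pt.
Subtracting 4 gutters of 10 leaves 210 for 5 columns, so c = 42 pt.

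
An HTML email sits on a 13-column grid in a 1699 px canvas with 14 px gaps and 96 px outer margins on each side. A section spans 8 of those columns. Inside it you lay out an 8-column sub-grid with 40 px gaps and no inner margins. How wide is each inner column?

Outer content = 1699 − 2·96 = 1507 px.
13 columns + 12 gaps: 13c + 12·14 = 1507.
13c = 1507 − 168 = 1339, so c = 103 px.
Span of 8: 8·103 + 7·14 = 824 + 98 = 922 px.
8d + 7·40 = 922 → 8d = 642 → d = 80.25 px.

80.25 px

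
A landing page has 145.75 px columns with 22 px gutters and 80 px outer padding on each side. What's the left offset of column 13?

Each column+gutter stride is 167.75 px; 12 of them past the 80 px margin is 80 + 2013 = 2093 px.

2093 px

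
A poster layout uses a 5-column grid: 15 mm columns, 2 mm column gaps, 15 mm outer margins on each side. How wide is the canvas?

113 mm

Adding margins, columns and gutters: 30 + 75 + 8 = 113 mm.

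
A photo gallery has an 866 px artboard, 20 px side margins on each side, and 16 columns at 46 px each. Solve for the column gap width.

Take off 40 px of margins, leaving 826 px.
16 columns take 16·46 = 736 px; remaining 90 splits into 15 column gaps.
g = 90 / 15 = 6 px.

6 px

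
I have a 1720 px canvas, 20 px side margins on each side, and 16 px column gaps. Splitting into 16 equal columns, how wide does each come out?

90 px

Take off 40 px of margins, leaving 1680 px.
1680 − 15·16 = 1440; ÷16 gives c = 90 px.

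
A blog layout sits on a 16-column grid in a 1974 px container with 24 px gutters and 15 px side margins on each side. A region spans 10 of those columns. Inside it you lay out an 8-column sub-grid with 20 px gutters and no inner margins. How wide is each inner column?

133.25 px

Inside the margins: 1974 − 30 = 1944 px.
16c + 15·24 = 1944 → 16c = 1584 → c = 99 px.
Span of 10: 10·99 + 9·24 = 990 + 216 = 1206 px.
Subtracting 7 gutters of 20 leaves 1066 for 8 columns, so d = 133.25 px.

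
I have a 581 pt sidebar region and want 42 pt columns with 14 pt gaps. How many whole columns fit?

10 columns: 10·42 + 9·14 = 546 pt ≤ 581.
11 columns: 602 pt > 581. So 10.

10 columns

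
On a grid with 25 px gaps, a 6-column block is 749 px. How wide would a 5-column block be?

Subtracting 5 gaps of 25 leaves 624 for 6 columns, so c = 104 px.
Span of 5: 5·104 + 4·25 = 520 + 100 = 620 px.

620 px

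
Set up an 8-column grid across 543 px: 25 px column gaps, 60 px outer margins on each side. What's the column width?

31 px

Inside the margins: 543 − 120 = 423 px.
8 columns + 7 column gaps: 8c + 7·25 = 423.
8c = 423 − 175 = 248, so c = 31 px.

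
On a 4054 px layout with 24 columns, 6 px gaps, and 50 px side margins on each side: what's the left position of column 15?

2360 px

Content = 4054 − 2·50 = 3954 px.
Subtracting 23 gaps of 6 leaves 3816 for 24 columns, so c = 159 px.
Before column 15: the margin + 14 columns + 14 gaps.
Offset = 50 + 14·(159 + 6) = 50 + 2310 = 2360 px.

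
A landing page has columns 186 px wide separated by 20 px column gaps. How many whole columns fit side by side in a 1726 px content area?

8 columns

Each extra column adds 186 + 20 = 206 px.
(1726 + 20) / 206 = 8.48, so 8 columns fit.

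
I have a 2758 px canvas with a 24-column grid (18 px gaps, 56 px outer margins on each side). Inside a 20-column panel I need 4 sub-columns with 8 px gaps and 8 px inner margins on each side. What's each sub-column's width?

Take off 112 px of margins, leaving 2646 px.
2646 − 23·18 = 2232; ÷24 gives c = 93 px.
20 columns plus 19 gaps: 1860 + 342 = 2202 px.
Inner content = 2202 − 2·8 = 2186 px.
4 columns + 3 gaps: 4d + 3·8 = 2186.
4d = 2186 − 24 = 2162, so d = 540.5 px.

540.5 px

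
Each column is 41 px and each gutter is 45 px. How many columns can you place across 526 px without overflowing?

6 columns

k columns need k·41 + (k−1)·45 = k·86 − 45.
k·86 − 45 ≤ 526 → k ≤ 571 / 86 ≈ 6.64, so k = 6.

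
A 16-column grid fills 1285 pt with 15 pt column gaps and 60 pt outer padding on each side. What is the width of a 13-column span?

943.75 pt

Take off 120 pt of margins, leaving 1165 pt.
16c + 15·15 = 1165 → 16c = 940 → c = 58.75 pt.
13-column span = 13·58.75 + 12·15 = 943.75 pt.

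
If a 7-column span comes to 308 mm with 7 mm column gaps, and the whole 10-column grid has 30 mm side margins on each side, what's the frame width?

Subtracting 6 column gaps of 7 leaves 266 for 7 columns, so c = 38 mm.
Total width: 2·30 + 10·38 + 9·7 = 503 mm.

503 mm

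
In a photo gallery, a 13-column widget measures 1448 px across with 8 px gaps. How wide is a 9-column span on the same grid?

1448 − 12·8 = 1352; ÷13 gives c = 104 px.
9 columns plus 8 gaps: 936 + 64 = 1000 px.

1000 px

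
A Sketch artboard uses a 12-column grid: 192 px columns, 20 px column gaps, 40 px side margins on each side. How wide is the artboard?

2604 px

Total width: 2·40 + 12·192 + 11·20 = 2604 px.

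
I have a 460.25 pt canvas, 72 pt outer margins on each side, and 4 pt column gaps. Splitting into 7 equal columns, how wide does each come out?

41.75 pt

Content width = 460.25 − 2·72 = 316.25 pt.
Subtracting 6 column gaps of 4 leaves 292.25 for 7 columns, so c = 41.75 pt.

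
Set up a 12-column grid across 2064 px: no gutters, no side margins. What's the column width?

172 px

2064 / 12 = 172 px per column.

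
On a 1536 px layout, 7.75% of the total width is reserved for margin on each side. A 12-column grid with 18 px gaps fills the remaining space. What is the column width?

Margins: 7.75% × 1536 = 119.04 px each, so content = 1536 − 238.08 = 1297.92 px.
12c + 11·18 = 1297.92 → 12c = 1099.92 → c = 91.66 px.

91.66 px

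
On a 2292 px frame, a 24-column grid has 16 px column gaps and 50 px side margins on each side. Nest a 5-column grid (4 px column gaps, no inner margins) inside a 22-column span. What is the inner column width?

398.4 px

Inside the margins: 2292 − 100 = 2192 px.
2192 − 23·16 = 1824; ÷24 gives c = 76 px.
22-column span = 22·76 + 21·16 = 2008 px.
5d + 4·4 = 2008 → 5d = 1992 → d = 398.4 px.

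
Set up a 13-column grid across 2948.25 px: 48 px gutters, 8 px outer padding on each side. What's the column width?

181.25 px

Subtract both margins: 2948.25 − 2·8 = 2932.25 px.
13c + 12·48 = 2932.25 → 13c = 2356.25 → c = 181.25 px.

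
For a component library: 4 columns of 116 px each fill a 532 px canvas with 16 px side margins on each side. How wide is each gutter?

Inside the margins: 532 − 32 = 500 px.
4 columns take 4·116 = 464 px; remaining 36 splits into 3 gutters.
g = 36 / 3 = 12 px.

12 px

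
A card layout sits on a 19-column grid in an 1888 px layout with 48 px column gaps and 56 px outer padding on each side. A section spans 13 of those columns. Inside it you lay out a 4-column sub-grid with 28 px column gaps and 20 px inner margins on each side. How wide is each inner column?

269 px

Take off 112 px of margins, leaving 1776 px.
19 columns + 18 column gaps: 19c + 18·48 = 1776.
19c = 1776 − 864 = 912, so c = 48 px.
13 columns plus 12 column gaps: 624 + 576 = 1200 px.
Inner content = 1200 − 2·20 = 1160 px.
4d + 3·28 = 1160 → 4d = 1076 → d = 269 px.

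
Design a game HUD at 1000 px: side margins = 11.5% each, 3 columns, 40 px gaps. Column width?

230 px

Each margin = 11.5% of 1000 = 115 px; content = 1000 − 2·115 = 770 px.
3c + 2·40 = 770 → 3c = 690 → c = 230 px.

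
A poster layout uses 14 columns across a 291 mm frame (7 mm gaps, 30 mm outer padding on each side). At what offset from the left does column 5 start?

98 mm

Subtract both margins: 291 − 2·30 = 231 mm.
14 columns + 13 gaps: 14c + 13·7 = 231.
14c = 231 − 91 = 140, so c = 10 mm.
Before column 5: the margin + 4 columns + 4 gaps.
Offset = 30 + 4·(10 + 7) = 30 + 68 = 98 mm.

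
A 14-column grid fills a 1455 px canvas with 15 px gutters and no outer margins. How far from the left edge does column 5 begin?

14c + 13·15 = 1455 → 14c = 1260 → c = 90 px.
Each column+gutter stride is 105 px; with no margin, 4 of them is 420 px.

420 px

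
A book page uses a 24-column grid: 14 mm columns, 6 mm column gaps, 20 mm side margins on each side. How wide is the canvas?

Total width: 2·20 + 24·14 + 23·6 = 514 mm.

514 mm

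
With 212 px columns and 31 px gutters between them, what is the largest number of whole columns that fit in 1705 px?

7 columns: 7·212 + 6·31 = 1670 px ≤ 1705.
8 columns: 1913 px > 1705. So 7.

7 columns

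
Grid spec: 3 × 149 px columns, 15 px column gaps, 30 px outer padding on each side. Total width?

Adding margins, columns and gutters: 60 + 447 + 30 = 537 px.

537 px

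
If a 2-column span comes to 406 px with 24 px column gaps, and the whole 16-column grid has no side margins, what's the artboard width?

406 − 1·24 = 382; ÷2 gives c = 191 px.
Total width: 16·191 + 15·24 = 3416 px.

3416 px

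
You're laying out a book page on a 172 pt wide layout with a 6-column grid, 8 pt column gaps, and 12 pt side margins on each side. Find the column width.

Inside the margins: 172 − 24 = 148 pt.
148 − 5·8 = 108; ÷6 gives c = 18 pt.

18 pt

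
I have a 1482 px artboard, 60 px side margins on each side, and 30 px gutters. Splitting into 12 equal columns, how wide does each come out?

86 px

Take off 120 px of margins, leaving 1362 px.
1362 − 11·30 = 1032; ÷12 gives c = 86 px.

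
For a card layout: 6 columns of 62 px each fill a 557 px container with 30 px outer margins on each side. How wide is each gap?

25 px

Subtract both margins: 557 − 2·30 = 497 px.
6·62 + 5g = 497 → 5g = 125 → g = 25 px.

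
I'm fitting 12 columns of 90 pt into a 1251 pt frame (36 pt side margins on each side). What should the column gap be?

9 pt

Subtract both margins: 1251 − 2·36 = 1179 pt.
Columns use 1080 pt, leaving 99 pt across 11 column gaps = 9 pt each.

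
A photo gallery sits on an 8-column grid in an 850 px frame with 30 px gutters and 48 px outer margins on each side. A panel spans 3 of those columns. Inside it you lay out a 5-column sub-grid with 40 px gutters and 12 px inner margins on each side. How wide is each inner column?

Inside the margins: 850 − 96 = 754 px.
754 − 7·30 = 544; ÷8 gives c = 68 px.
3 columns plus 2 gutters: 204 + 60 = 264 px.
Inner content = 264 − 2·12 = 240 px.
5 columns + 4 gutters: 5d + 4·40 = 240.
5d = 240 − 160 = 80, so d = 16 px.

16 px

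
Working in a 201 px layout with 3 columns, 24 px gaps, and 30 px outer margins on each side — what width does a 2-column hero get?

Subtract both margins: 201 − 2·30 = 141 px.
141 − 2·24 = 93; ÷3 gives c = 31 px.
2 columns plus 1 gap: 62 + 24 = 86 px.

86 px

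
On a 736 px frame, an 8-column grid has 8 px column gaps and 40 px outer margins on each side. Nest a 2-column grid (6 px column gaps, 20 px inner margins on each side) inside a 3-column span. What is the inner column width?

Inside the margins: 736 − 80 = 656 px.
Subtracting 7 column gaps of 8 leaves 600 for 8 columns, so c = 75 px.
3 columns plus 2 column gaps: 225 + 16 = 241 px.
Inner content = 241 − 2·20 = 201 px.
2d + 1·6 = 201 → 2d = 195 → d = 97.5 px.

97.5 px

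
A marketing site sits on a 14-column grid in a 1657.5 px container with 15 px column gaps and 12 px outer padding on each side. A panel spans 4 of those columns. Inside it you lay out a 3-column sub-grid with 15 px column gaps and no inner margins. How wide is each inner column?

Subtract both margins: 1657.5 − 2·12 = 1633.5 px.
Subtracting 13 column gaps of 15 leaves 1438.5 for 14 columns, so c = 102.75 px.
4-column span = 4·102.75 + 3·15 = 456 px.
Subtracting 2 column gaps of 15 leaves 426 for 3 columns, so d = 142 px.

142 px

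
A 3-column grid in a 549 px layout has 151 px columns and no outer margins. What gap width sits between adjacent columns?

3 columns take 3·151 = 453 px; remaining 96 splits into 2 gaps.
g = 96 / 2 = 48 px.

48 px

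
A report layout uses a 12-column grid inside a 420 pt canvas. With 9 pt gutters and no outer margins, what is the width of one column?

12c + 11·9 = 420 → 12c = 321 → c = 26.75 pt.

26.75 pt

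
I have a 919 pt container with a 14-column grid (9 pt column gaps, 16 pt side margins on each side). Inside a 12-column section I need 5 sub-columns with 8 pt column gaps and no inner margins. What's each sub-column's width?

145.4 pt

Subtract both margins: 919 − 2·16 = 887 pt.
887 − 13·9 = 770; ÷14 gives c = 55 pt.
12-column span = 12·55 + 11·9 = 759 pt.
5 columns + 4 column gaps: 5d + 4·8 = 759.
5d = 759 − 32 = 727, so d = 145.4 pt.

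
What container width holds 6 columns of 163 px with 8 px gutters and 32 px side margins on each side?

Container = 2·32 + 6·163 + 5·8 = 64 + 978 + 40 = 1082 px.

1082 px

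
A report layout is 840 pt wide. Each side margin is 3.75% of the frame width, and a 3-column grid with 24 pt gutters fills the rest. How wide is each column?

243 pt

Each margin = 3.75% of 840 = 31.5 pt; content = 840 − 2·31.5 = 777 pt.
3 columns + 2 gutters: 3c + 2·24 = 777.
3c = 777 − 48 = 729, so c = 243 pt.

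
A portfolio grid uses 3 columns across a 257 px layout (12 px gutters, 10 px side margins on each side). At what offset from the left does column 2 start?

93 px

Inside the margins: 257 − 20 = 237 px.
3 columns + 2 gutters: 3c + 2·12 = 237.
3c = 237 − 24 = 213, so c = 71 px.
Each column+gutter stride is 83 px; 1 of them past the 10 px margin is 10 + 83 = 93 px.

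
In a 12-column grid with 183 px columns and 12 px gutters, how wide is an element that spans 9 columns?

1743 px

Span of 9: 9·183 + 8·12 = 1647 + 96 = 1743 px.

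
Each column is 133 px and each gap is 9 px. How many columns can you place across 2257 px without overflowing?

k columns need k·133 + (k−1)·9 = k·142 − 9.
k·142 − 9 ≤ 2257 → k ≤ 2266 / 142 ≈ 15.96, so k = 15.

15 columns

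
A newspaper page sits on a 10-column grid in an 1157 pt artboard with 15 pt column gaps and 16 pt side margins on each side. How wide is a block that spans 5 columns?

Inside the margins: 1157 − 32 = 1125 pt.
10 columns + 9 column gaps: 10c + 9·15 = 1125.
10c = 1125 − 135 = 990, so c = 99 pt.
Span of 5: 5·99 + 4·15 = 495 + 60 = 555 pt.

555 pt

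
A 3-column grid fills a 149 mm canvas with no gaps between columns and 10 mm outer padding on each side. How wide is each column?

43 mm

Subtract both margins: 149 − 2·10 = 129 mm.
With no gaps, each column is 129/3 = 43 mm.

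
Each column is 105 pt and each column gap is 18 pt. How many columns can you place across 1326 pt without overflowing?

k columns need k·105 + (k−1)·18 = k·123 − 18.
k·123 − 18 ≤ 1326 → k ≤ 1344 / 123 ≈ 10.93, so k = 10.

10 columns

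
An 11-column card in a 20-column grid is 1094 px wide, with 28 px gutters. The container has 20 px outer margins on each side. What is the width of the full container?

Subtracting 10 gutters of 28 leaves 814 for 11 columns, so c = 74 px.
Container = 2·20 + 20·74 + 19·28 = 40 + 1480 + 532 = 2052 px.

2052 px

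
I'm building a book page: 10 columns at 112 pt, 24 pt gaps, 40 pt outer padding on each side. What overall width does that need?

1416 pt

Total width: 2·40 + 10·112 + 9·24 = 1416 pt.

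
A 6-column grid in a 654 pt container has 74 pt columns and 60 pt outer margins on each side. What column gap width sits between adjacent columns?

18 pt

Subtract both margins: 654 − 2·60 = 534 pt.
Columns use 444 pt, leaving 90 pt across 5 column gaps = 18 pt each.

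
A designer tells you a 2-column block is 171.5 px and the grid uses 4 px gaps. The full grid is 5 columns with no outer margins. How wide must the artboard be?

434.75 px

2c + 1·4 = 171.5 → 2c = 167.5 → c = 83.75 px.
Artboard = 5·83.75 + 4·4 = 418.75 + 16 = 434.75 px.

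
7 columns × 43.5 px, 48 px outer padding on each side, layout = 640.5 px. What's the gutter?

Inside the margins: 640.5 − 96 = 544.5 px.
7 columns take 7·43.5 = 304.5 px; remaining 240 splits into 6 gutters.
g = 240 / 6 = 40 px.

40 px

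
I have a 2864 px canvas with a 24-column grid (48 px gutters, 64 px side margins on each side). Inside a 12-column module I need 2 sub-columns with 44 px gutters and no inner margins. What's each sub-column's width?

Outer content = 2864 − 2·64 = 2736 px.
24 columns + 23 gutters: 24c + 23·48 = 2736.
24c = 2736 − 1104 = 1632, so c = 68 px.
12-column span = 12·68 + 11·48 = 1344 px.
2d + 1·44 = 1344 → 2d = 1300 → d = 650 px.

650 px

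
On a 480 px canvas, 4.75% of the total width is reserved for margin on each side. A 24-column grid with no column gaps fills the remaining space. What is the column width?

Each margin = 4.75% of 480 = 22.8 px; content = 480 − 2·22.8 = 434.4 px.
434.4 / 24 = 18.1 px per column.

18.1 px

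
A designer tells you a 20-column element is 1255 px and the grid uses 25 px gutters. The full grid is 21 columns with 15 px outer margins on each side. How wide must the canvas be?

1349 px

Subtracting 19 gutters of 25 leaves 780 for 20 columns, so c = 39 px.
Adding margins, columns and gutters: 30 + 819 + 500 = 1349 px.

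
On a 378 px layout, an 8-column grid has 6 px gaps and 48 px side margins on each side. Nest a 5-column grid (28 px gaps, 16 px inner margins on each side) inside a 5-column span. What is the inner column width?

Take off 96 px of margins, leaving 282 px.
282 − 7·6 = 240; ÷8 gives c = 30 px.
Span of 5: 5·30 + 4·6 = 150 + 24 = 174 px.
Inner content = 174 − 2·16 = 142 px.
Subtracting 4 gaps of 28 leaves 30 for 5 columns, so d = 6 px.

6 px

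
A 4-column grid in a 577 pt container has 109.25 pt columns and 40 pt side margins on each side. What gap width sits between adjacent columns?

20 pt

Inside the margins: 577 − 80 = 497 pt.
4 columns take 4·109.25 = 437 pt; remaining 60 splits into 3 gaps.
g = 60 / 3 = 20 pt.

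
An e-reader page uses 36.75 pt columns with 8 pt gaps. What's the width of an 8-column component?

350 pt

8 columns plus 7 gaps: 294 + 56 = 350 pt.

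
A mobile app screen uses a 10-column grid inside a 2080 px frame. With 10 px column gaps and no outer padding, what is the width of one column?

10c + 9·10 = 2080 → 10c = 1990 → c = 199 px.

199 px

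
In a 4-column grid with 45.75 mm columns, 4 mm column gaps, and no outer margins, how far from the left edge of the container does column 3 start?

99.5 mm

Each column+gutter stride is 49.75 mm; with no margin, 2 of them is 99.5 mm.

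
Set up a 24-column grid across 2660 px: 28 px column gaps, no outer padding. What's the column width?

24 columns + 23 column gaps: 24c + 23·28 = 2660.
24c = 2660 − 644 = 2016, so c = 84 px.

84 px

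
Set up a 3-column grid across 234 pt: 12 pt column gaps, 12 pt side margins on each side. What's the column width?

Inside the margins: 234 − 24 = 210 pt.
210 − 2·12 = 186; ÷3 gives c = 62 pt.

62 pt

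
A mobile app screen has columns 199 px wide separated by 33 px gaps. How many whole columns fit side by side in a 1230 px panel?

5 columns

5 columns: 5·199 + 4·33 = 1127 px ≤ 1230.
6 columns: 1359 px > 1230. So 5.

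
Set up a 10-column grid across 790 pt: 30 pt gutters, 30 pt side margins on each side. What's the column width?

46 pt

Content width = 790 − 2·30 = 730 pt.
730 − 9·30 = 460; ÷10 gives c = 46 pt.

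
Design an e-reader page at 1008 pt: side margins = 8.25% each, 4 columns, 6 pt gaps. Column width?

Margins: 8.25% × 1008 = 83.16 pt each, so content = 1008 − 166.32 = 841.68 pt.
Subtracting 3 gaps of 6 leaves 823.68 for 4 columns, so c = 205.92 pt.

205.92 pt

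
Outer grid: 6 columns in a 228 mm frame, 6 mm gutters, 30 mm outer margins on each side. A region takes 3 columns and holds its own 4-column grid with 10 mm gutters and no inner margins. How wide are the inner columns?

Subtract both margins: 228 − 2·30 = 168 mm.
6c + 5·6 = 168 → 6c = 138 → c = 23 mm.
3-column span = 3·23 + 2·6 = 81 mm.
Subtracting 3 gutters of 10 leaves 51 for 4 columns, so d = 12.75 mm.

12.75 mm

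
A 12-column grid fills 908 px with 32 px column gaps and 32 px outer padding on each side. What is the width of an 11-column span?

771 px

Content width = 908 − 2·32 = 844 px.
12c + 11·32 = 844 → 12c = 492 → c = 41 px.
11-column span = 11·41 + 10·32 = 771 px.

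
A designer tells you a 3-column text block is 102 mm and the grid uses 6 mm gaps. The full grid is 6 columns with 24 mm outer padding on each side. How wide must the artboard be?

102 − 2·6 = 90; ÷3 gives c = 30 mm.
Artboard = 2·24 + 6·30 + 5·6 = 48 + 180 + 30 = 258 mm.

258 mm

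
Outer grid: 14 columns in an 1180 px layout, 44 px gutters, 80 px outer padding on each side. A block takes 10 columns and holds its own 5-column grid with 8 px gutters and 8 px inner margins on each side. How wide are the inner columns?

133.6 px

Subtract both margins: 1180 − 2·80 = 1020 px.
1020 − 13·44 = 448; ÷14 gives c = 32 px.
10 columns plus 9 gutters: 320 + 396 = 716 px.
Inner content = 716 − 2·8 = 700 px.
5 columns + 4 gutters: 5d + 4·8 = 700.
5d = 700 − 32 = 668, so d = 133.6 px.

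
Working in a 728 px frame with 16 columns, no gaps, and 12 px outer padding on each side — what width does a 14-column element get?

Subtract both margins: 728 − 2·12 = 704 px.
704 / 16 = 44 px per column.
14-column span = 14·44 = 616 px.

616 px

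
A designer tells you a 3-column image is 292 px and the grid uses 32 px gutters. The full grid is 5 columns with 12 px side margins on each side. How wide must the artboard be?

3 columns + 2 gutters: 3c + 2·32 = 292.
3c = 292 − 64 = 228, so c = 76 px.
Artboard = 2·12 + 5·76 + 4·32 = 24 + 380 + 128 = 532 px.

532 px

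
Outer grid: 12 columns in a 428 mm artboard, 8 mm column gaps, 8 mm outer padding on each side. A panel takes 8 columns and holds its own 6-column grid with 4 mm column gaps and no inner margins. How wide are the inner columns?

42 mm

Subtract both margins: 428 − 2·8 = 412 mm.
412 − 11·8 = 324; ÷12 gives c = 27 mm.
Span of 8: 8·27 + 7·8 = 216 + 56 = 272 mm.
Subtracting 5 column gaps of 4 leaves 252 for 6 columns, so d = 42 mm.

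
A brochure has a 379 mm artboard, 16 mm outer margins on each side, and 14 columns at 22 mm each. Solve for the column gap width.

Inside the margins: 379 − 32 = 347 mm.
Columns use 308 mm, leaving 39 mm across 13 column gaps = 3 mm each.

3 mm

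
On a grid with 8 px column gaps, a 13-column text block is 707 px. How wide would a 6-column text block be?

322 px

13c + 12·8 = 707 → 13c = 611 → c = 47 px.
6-column span = 6·47 + 5·8 = 322 px.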